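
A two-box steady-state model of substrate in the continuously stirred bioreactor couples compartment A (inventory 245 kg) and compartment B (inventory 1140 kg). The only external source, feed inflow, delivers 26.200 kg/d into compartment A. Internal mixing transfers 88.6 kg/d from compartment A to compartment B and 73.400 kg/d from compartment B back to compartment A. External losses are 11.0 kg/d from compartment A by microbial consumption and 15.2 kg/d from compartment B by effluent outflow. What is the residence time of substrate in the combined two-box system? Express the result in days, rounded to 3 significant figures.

52.9 d

Residence time in the combined system uses the total inventory and the total *external* removal — internal exchanges between the two boxes cancel.
M_total = 245 + 1140 = 1385.0 kg.
ΣF_external_out = 11.0 + 15.2 = 26.200 kg/d.
τ = M_total / ΣF_ext = 1385.0 / 26.200 = 52.86 d.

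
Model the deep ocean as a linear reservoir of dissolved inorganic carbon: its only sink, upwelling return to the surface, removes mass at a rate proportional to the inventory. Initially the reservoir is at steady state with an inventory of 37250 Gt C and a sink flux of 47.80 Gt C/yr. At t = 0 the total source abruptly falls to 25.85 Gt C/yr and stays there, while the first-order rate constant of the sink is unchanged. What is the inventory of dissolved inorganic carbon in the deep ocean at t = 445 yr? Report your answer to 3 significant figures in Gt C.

The sink rate constant is k = F₀/M₀ = 47.80/37250 = 0.001283 yr⁻¹.
Solving dM/dt = F₁ − kM with M(0) = M₀ gives M(t) = F₁/k + (M₀ − F₁/k)·e^(−kt).
F₁/k = 25.85/0.001283 = 20145 Gt C; kt = 0.001283 × 445 = 0.5710, e^(−kt) = 0.5649.
M(445) = 20145 + (37250 − 20145) × 0.5649 = 20145 + 9664 = 29808 Gt C.

29800 Gt C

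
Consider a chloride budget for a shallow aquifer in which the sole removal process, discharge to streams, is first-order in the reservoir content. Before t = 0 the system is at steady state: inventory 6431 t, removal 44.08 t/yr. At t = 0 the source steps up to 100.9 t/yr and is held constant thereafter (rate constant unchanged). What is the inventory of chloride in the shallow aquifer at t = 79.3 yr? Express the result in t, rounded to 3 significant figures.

Residence time τ = M₀/F₀ = 145.9 yr. The eventual steady state is M_∞ = M₀·(F₁/F₀) = 6431 × 100.9/44.08 = 14721 t.
The anomaly ΔM(t) = M(t) − M_∞ decays as ΔM₀·e^(−t/τ) with ΔM₀ = 6431 − 14721 = −8290 t.
At t = 79.3 yr, e^(−t/τ) = e^(−0.5435) = 0.5807, so ΔM = −4814 t and M = 14721 − 4814 = 9907.0 t.

9910 t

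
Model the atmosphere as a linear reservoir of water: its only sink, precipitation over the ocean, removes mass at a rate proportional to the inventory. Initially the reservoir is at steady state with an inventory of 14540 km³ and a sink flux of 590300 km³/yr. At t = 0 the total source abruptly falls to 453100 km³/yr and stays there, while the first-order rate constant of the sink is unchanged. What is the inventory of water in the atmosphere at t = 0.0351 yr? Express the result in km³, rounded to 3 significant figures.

Residence time τ = M₀/F₀ = 0.02463 yr. The eventual steady state is M_∞ = M₀·(F₁/F₀) = 14540 × 453100/590300 = 11161 km³.
The anomaly ΔM(t) = M(t) − M_∞ decays as ΔM₀·e^(−t/τ) with ΔM₀ = 14540 − 11161 = 3379 km³.
At t = 0.0351 yr, e^(−t/τ) = e^(−1.425) = 0.2405, so ΔM = 812.8 km³ and M = 11161 + 812.8 = 11973 km³.

12000 km³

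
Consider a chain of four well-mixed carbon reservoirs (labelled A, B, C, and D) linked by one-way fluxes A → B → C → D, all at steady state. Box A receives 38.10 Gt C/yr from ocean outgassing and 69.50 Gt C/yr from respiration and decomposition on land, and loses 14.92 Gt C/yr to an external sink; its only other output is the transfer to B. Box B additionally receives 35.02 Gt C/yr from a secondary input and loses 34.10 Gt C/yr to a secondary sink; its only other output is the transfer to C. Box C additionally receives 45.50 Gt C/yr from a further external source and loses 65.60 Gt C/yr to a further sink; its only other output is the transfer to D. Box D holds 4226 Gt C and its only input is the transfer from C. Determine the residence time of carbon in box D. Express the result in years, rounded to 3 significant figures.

Box A: F(A→B) = (38.10 + 69.50) − 14.92 = 92.680 Gt C/yr.
Box B: F(B→C) = (92.680 + 35.02) − 34.10 = 93.600 Gt C/yr.
Box C: F(C→D) = (93.600 + 45.50) − 65.60 = 73.500 Gt C/yr.
Box D throughput = its input = 73.500 Gt C/yr; τ = 4226 / 73.500 = 57.50 yr.

57.5 yr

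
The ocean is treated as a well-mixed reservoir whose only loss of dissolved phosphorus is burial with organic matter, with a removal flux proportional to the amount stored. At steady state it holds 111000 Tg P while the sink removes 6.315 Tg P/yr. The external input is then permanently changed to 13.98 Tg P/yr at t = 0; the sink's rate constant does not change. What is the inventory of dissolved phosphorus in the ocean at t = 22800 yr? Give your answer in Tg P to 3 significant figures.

The sink rate constant is k = F₀/M₀ = 6.315/111000 = 5.689×10^-5 yr⁻¹.
Solving dM/dt = F₁ − kM with M(0) = M₀ gives M(t) = F₁/k + (M₀ − F₁/k)·e^(−kt).
F₁/k = 13.98/5.689×10^-5 = 245730 Tg P; kt = 5.689×10^-5 × 22800 = 1.297, e^(−kt) = 0.2733.
M(22800) = 245730 + (111000 − 245730) × 0.2733 = 245730 − 36820 = 208910 Tg P.

209000 Tg P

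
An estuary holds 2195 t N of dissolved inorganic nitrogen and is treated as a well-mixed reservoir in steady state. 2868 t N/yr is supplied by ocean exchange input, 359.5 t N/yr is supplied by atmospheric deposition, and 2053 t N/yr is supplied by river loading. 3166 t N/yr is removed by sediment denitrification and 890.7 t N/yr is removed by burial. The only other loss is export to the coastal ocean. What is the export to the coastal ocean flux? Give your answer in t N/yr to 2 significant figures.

1200 t N/yr

At steady state ΣF_in = ΣF_out.
ΣF_in = 2868 + 359.5 + 2053 = 5280.5 t N/yr.
Export to the coastal ocean flux = ΣF_in − (3166 + 890.7) = 5280.5 − 4057 = 1224 t N/yr.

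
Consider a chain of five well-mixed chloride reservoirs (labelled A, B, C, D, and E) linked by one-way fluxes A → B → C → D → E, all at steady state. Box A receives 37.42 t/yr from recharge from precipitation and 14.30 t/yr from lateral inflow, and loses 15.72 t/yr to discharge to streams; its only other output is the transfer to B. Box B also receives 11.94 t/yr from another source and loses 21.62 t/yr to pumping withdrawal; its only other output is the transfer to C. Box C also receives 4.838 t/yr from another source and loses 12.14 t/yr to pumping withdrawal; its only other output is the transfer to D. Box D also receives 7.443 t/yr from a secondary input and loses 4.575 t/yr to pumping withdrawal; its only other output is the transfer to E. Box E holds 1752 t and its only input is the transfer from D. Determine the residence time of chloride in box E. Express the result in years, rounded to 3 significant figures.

Box A: F(A→B) = (37.42 + 14.30) − 15.72 = 36.000 t/yr.
Box B: F(B→C) = (36.000 + 11.94) − 21.62 = 26.320 t/yr.
Box C: F(C→D) = (26.320 + 4.838) − 12.14 = 19.018 t/yr.
Box D: F(D→E) = (19.018 + 7.443) − 4.575 = 21.886 t/yr.
Box E throughput = its input = 21.886 t/yr; τ = 1752 / 21.886 = 80.05 yr.

80.1 yr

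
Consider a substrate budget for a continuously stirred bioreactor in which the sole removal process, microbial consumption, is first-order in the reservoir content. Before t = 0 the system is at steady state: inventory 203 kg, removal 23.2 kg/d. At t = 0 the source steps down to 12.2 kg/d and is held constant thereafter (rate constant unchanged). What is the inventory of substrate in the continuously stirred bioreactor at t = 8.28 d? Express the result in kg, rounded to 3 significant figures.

τ = M₀/F₀ = 203/23.2 = 8.750 d; rate constant k = 1/τ.
New steady state M_∞ = F₁/k = F₁·τ = 12.2 × 8.750 = 106.75 kg.
M(t) = M_∞ + (M₀ − M_∞)·e^(−t/τ); t/τ = 8.28/8.750 = 0.9463, so e^(−t/τ) = 0.3882.
M(t) = 106.75 + 96.25 × 0.3882 = 144.11 kg.

144 kg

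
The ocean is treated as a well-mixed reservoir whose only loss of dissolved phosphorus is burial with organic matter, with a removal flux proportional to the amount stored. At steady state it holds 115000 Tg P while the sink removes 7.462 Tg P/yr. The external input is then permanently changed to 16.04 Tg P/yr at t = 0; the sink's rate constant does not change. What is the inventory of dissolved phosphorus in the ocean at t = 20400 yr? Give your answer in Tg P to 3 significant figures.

τ = M₀/F₀ = 115000/7.462 = 15410 yr; rate constant k = 1/τ.
New steady state M_∞ = F₁/k = F₁·τ = 16.04 × 15410 = 247200 Tg P.
M(t) = M_∞ + (M₀ − M_∞)·e^(−t/τ); t/τ = 20400/15410 = 1.324, so e^(−t/τ) = 0.2662.
M(t) = 247200 − 132200 × 0.2662 = 212010 Tg P.

212000 Tg P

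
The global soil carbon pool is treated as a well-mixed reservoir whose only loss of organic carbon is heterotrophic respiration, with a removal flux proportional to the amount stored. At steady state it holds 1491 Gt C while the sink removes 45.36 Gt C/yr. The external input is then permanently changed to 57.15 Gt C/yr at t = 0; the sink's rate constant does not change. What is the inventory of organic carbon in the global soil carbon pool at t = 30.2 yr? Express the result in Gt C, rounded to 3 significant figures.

Residence time τ = M₀/F₀ = 32.87 yr. The eventual steady state is M_∞ = M₀·(F₁/F₀) = 1491 × 57.15/45.36 = 1878.5 Gt C.
The anomaly ΔM(t) = M(t) − M_∞ decays as ΔM₀·e^(−t/τ) with ΔM₀ = 1491 − 1878.5 = −387.5 Gt C.
At t = 30.2 yr, e^(−t/τ) = e^(−0.9188) = 0.3990, so ΔM = −154.6 Gt C and M = 1878.5 − 154.6 = 1723.9 Gt C.

1720 Gt C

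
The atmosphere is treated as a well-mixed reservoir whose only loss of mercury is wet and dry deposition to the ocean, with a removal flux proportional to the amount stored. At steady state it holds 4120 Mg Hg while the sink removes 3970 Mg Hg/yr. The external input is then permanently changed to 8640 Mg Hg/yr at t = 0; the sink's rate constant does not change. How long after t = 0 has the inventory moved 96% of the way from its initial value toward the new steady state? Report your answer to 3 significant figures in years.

3.34 yr

τ = M₀/F₀ = 4120/3970 = 1.038 yr.
The remaining gap fraction is e^(−t/τ); 96% covered ⇒ e^(−t/τ) = 0.0400.
t = −τ ln(0.0400) = 1.038 × 3.219 = 3.340 yr.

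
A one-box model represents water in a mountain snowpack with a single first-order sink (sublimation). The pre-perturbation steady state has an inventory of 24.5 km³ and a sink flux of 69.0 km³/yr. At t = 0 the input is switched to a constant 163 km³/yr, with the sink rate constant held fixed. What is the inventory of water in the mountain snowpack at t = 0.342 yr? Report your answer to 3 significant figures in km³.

45.1 km³

τ = M₀/F₀ = 24.5/69.0 = 0.3551 yr; rate constant k = 1/τ.
New steady state M_∞ = F₁/k = F₁·τ = 163 × 0.3551 = 57.877 km³.
M(t) = M_∞ + (M₀ − M_∞)·e^(−t/τ); t/τ = 0.342/0.3551 = 0.9632, so e^(−t/τ) = 0.3817.
M(t) = 57.877 − 33.38 × 0.3817 = 45.138 km³.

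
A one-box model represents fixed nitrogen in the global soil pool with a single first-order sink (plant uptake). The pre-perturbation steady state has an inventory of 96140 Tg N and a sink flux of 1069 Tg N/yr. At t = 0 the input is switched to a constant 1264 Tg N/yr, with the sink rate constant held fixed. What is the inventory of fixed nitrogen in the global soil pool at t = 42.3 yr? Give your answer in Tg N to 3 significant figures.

The sink rate constant is k = F₀/M₀ = 1069/96140 = 0.01112 yr⁻¹.
Solving dM/dt = F₁ − kM with M(0) = M₀ gives M(t) = F₁/k + (M₀ − F₁/k)·e^(−kt).
F₁/k = 1264/0.01112 = 113680 Tg N; kt = 0.01112 × 42.3 = 0.4703, e^(−kt) = 0.6248.
M(42.3) = 113680 + (96140 − 113680) × 0.6248 = 113680 − 10960 = 102720 Tg N.

103000 Tg N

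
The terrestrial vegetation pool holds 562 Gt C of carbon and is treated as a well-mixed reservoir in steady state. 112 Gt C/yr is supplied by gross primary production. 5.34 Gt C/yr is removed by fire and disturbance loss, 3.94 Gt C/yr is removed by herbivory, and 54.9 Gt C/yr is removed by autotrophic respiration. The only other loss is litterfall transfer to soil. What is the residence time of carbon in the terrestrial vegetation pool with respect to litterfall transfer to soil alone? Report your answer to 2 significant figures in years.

At steady state ΣF_in = ΣF_out.
ΣF_in = 112.00 Gt C/yr.
Litterfall transfer to soil flux = ΣF_in − (5.34 + 3.94 + 54.9) = 112.00 − 64.18 = 47.82 Gt C/yr.
τ = M / F = 562 / 47.82 = 11.75 yr.

12 yr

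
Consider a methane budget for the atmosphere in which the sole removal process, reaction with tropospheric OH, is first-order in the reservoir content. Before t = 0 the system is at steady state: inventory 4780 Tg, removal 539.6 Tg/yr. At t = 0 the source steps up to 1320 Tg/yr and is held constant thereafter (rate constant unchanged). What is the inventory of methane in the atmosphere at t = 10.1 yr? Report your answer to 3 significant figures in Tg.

9480 Tg

Residence time τ = M₀/F₀ = 8.858 yr. The eventual steady state is M_∞ = M₀·(F₁/F₀) = 4780 × 1320/539.6 = 11693 Tg.
The anomaly ΔM(t) = M(t) − M_∞ decays as ΔM₀·e^(−t/τ) with ΔM₀ = 4780 − 11693 = −6913 Tg.
At t = 10.1 yr, e^(−t/τ) = e^(−1.140) = 0.3198, so ΔM = −2211 Tg and M = 11693 − 2211 = 9482.5 Tg.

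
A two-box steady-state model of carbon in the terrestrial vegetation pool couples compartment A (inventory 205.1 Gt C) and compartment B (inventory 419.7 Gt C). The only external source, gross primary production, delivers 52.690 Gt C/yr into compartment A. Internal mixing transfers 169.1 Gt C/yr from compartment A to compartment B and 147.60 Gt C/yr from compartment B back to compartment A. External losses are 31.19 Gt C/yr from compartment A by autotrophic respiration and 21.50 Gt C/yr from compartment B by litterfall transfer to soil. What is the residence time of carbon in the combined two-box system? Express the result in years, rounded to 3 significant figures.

11.9 yr

For the system as a whole, the A↔B exchange is internal and contributes nothing to the throughput; only the external sinks remove mass.
M_total = 205.1 + 419.7 = 624.80 Gt C.
ΣF_external_out = 31.19 + 21.50 = 52.690 Gt C/yr.
τ = M_total / ΣF_ext = 624.80 / 52.690 = 11.86 yr.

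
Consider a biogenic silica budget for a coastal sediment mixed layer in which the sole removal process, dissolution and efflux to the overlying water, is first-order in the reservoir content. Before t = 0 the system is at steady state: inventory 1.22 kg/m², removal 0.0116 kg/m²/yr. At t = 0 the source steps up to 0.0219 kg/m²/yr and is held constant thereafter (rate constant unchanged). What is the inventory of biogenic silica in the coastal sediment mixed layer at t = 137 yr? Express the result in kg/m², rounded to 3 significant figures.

τ = M₀/F₀ = 1.22/0.0116 = 105.2 yr; rate constant k = 1/τ.
New steady state M_∞ = F₁/k = F₁·τ = 0.0219 × 105.2 = 2.3033 kg/m².
M(t) = M_∞ + (M₀ − M_∞)·e^(−t/τ); t/τ = 137/105.2 = 1.303, so e^(−t/τ) = 0.2718.
M(t) = 2.3033 − 1.083 × 0.2718 = 2.0088 kg/m².

2.01 kg/m²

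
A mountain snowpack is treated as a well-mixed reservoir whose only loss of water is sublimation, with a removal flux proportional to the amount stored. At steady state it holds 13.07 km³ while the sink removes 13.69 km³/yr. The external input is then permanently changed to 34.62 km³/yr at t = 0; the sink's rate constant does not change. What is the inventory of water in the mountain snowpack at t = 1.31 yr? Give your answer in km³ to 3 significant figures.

28.0 km³

The sink rate constant is k = F₀/M₀ = 13.69/13.07 = 1.047 yr⁻¹.
Solving dM/dt = F₁ − kM with M(0) = M₀ gives M(t) = F₁/k + (M₀ − F₁/k)·e^(−kt).
F₁/k = 34.62/1.047 = 33.052 km³; kt = 1.047 × 1.31 = 1.372, e^(−kt) = 0.2536.
M(1.31) = 33.052 + (13.07 − 33.052) × 0.2536 = 33.052 − 5.067 = 27.985 km³.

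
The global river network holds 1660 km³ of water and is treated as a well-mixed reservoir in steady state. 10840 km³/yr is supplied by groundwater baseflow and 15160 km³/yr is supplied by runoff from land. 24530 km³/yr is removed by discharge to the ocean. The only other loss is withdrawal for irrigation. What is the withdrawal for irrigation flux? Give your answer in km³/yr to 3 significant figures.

At steady state ΣF_in = ΣF_out.
ΣF_in = 10840 + 15160 = 26000 km³/yr.
Withdrawal for irrigation flux = ΣF_in − (24530) = 26000 − 24530 = 1470 km³/yr.

1470 km³/yr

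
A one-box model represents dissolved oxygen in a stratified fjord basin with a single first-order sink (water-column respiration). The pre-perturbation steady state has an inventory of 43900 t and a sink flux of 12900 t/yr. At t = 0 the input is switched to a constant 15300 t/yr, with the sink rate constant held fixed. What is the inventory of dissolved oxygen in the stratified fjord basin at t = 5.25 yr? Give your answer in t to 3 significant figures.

50300 t

τ = M₀/F₀ = 43900/12900 = 3.403 yr; rate constant k = 1/τ.
New steady state M_∞ = F₁/k = F₁·τ = 15300 × 3.403 = 52067 t.
M(t) = M_∞ + (M₀ − M_∞)·e^(−t/τ); t/τ = 5.25/3.403 = 1.543, so e^(−t/τ) = 0.2138.
M(t) = 52067 − 8167 × 0.2138 = 50321 t.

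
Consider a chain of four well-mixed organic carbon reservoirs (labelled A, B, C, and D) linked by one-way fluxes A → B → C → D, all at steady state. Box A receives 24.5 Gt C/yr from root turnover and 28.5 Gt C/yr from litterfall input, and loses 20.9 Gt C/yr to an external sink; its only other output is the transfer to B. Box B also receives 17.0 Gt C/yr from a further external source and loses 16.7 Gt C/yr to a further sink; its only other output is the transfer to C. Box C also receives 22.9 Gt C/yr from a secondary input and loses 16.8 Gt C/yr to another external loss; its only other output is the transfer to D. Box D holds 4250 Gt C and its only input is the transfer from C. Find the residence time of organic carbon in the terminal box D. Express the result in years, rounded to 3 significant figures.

110 yr

Box A: F(A→B) = (24.5 + 28.5) − 20.9 = 32.100 Gt C/yr.
Box B: F(B→C) = (32.100 + 17.0) − 16.7 = 32.400 Gt C/yr.
Box C: F(C→D) = (32.400 + 22.9) − 16.8 = 38.500 Gt C/yr.
Box D throughput = its input = 38.500 Gt C/yr; τ = 4250 / 38.500 = 110.4 yr.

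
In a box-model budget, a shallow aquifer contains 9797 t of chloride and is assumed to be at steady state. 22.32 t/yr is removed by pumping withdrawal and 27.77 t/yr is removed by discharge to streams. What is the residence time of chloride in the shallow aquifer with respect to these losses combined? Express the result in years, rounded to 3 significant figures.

Total removal = 22.32 + 27.77 = 50.090 t/yr.
τ = M / ΣF_out = 9797 / 50.090 = 195.6 yr.

196 yr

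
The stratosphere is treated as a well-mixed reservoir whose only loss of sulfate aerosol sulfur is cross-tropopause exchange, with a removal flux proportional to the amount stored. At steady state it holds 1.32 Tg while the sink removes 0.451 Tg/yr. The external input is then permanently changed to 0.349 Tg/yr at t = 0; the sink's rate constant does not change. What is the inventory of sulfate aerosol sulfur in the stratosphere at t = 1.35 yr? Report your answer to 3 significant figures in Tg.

1.21 Tg

Residence time τ = M₀/F₀ = 2.927 yr. The eventual steady state is M_∞ = M₀·(F₁/F₀) = 1.32 × 0.349/0.451 = 1.0215 Tg.
The anomaly ΔM(t) = M(t) − M_∞ decays as ΔM₀·e^(−t/τ) with ΔM₀ = 1.32 − 1.0215 = 0.2985 Tg.
At t = 1.35 yr, e^(−t/τ) = e^(−0.4613) = 0.6305, so ΔM = 0.1882 Tg and M = 1.0215 + 0.1882 = 1.2097 Tg.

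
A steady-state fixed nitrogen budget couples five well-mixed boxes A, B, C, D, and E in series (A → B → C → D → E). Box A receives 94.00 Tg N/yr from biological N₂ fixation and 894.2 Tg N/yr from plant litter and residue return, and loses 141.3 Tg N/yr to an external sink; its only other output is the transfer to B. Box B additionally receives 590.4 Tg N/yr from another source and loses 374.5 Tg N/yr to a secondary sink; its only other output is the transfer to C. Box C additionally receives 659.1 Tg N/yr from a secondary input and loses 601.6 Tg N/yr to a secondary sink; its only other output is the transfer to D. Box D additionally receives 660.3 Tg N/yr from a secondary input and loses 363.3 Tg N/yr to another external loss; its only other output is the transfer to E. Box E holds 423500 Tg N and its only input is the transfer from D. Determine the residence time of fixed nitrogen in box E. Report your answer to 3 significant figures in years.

299 yr

Box A: F(A→B) = (94.00 + 894.2) − 141.3 = 846.90 Tg N/yr.
Box B: F(B→C) = (846.90 + 590.4) − 374.5 = 1062.8 Tg N/yr.
Box C: F(C→D) = (1062.8 + 659.1) − 601.6 = 1120.3 Tg N/yr.
Box D: F(D→E) = (1120.3 + 660.3) − 363.3 = 1417.3 Tg N/yr.
Box E throughput = its input = 1417.3 Tg N/yr; τ = 423500 / 1417.3 = 298.8 yr.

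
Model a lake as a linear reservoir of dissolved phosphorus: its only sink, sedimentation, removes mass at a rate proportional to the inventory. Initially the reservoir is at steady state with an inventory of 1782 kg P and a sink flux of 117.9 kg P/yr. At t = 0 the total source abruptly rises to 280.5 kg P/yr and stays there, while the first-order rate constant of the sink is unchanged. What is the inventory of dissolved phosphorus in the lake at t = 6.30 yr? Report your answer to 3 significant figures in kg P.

τ = M₀/F₀ = 1782/117.9 = 15.11 yr; rate constant k = 1/τ.
New steady state M_∞ = F₁/k = F₁·τ = 280.5 × 15.11 = 4239.6 kg P.
M(t) = M_∞ + (M₀ − M_∞)·e^(−t/τ); t/τ = 6.30/15.11 = 0.4168, so e^(−t/τ) = 0.6591.
M(t) = 4239.6 − 2458 × 0.6591 = 2619.7 kg P.

2620 kg P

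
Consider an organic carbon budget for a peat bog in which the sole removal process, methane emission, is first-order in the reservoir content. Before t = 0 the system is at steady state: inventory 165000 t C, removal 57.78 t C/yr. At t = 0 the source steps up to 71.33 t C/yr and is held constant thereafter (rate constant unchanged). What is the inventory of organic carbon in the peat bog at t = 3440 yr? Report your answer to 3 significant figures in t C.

The sink rate constant is k = F₀/M₀ = 57.78/165000 = 0.0003502 yr⁻¹.
Solving dM/dt = F₁ − kM with M(0) = M₀ gives M(t) = F₁/k + (M₀ − F₁/k)·e^(−kt).
F₁/k = 71.33/0.0003502 = 203690 t C; kt = 0.0003502 × 3440 = 1.205, e^(−kt) = 0.2998.
M(3440) = 203690 + (165000 − 203690) × 0.2998 = 203690 − 11600 = 192090 t C.

192000 t C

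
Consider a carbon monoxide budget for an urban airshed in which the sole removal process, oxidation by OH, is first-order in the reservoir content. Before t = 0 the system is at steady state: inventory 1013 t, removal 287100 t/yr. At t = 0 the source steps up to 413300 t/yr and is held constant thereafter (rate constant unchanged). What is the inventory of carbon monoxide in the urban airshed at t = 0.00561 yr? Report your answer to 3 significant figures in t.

1370 t

The sink rate constant is k = F₀/M₀ = 287100/1013 = 283.4 yr⁻¹.
Solving dM/dt = F₁ − kM with M(0) = M₀ gives M(t) = F₁/k + (M₀ − F₁/k)·e^(−kt).
F₁/k = 413300/283.4 = 1458.3 t; kt = 283.4 × 0.00561 = 1.590, e^(−kt) = 0.2039.
M(0.00561) = 1458.3 + (1013 − 1458.3) × 0.2039 = 1458.3 − 90.81 = 1367.5 t.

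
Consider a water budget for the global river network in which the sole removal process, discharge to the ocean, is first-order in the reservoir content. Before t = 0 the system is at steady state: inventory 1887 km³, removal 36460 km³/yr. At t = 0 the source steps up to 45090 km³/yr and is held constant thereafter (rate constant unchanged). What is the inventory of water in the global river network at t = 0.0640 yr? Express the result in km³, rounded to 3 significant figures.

2200 km³

The sink rate constant is k = F₀/M₀ = 36460/1887 = 19.32 yr⁻¹.
Solving dM/dt = F₁ − kM with M(0) = M₀ gives M(t) = F₁/k + (M₀ − F₁/k)·e^(−kt).
F₁/k = 45090/19.32 = 2333.6 km³; kt = 19.32 × 0.0640 = 1.237, e^(−kt) = 0.2904.
M(0.0640) = 2333.6 + (1887 − 2333.6) × 0.2904 = 2333.6 − 129.7 = 2204.0 km³.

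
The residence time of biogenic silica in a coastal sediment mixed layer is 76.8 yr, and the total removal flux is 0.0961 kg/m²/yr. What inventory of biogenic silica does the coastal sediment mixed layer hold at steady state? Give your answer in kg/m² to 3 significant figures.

7.38 kg/m²

τ = M/F ⇒ M = τ × F = 76.8 × 0.0961 = 7.380 kg/m².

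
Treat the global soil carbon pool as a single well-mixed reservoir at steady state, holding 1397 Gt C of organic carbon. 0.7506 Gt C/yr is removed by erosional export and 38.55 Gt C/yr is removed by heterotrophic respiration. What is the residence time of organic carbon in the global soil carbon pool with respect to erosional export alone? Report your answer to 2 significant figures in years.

1900 yr

Residence time with respect to a single sink: τ = M / F_sink.
τ = 1397 / 0.7506 = 1861 yr.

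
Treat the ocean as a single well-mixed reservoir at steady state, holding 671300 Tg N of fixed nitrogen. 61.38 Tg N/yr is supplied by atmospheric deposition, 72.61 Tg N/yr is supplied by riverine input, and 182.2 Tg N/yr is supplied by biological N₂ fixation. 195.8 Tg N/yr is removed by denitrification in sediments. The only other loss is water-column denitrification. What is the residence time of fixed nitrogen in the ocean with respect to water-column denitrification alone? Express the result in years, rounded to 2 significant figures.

At steady state ΣF_in = ΣF_out.
ΣF_in = 61.38 + 72.61 + 182.2 = 316.19 Tg N/yr.
Water-column denitrification flux = ΣF_in − (195.8) = 316.19 − 195.8 = 120.4 Tg N/yr.
τ = M / F = 671300 / 120.4 = 5576 yr.

5600 yr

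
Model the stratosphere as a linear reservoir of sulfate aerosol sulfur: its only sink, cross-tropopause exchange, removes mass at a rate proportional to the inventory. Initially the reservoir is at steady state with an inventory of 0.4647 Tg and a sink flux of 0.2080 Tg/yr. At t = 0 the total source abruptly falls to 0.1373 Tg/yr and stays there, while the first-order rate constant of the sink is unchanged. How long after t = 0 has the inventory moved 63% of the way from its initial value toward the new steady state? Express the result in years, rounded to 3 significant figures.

2.22 yr

τ = M₀/F₀ = 0.4647/0.2080 = 2.234 yr.
The remaining gap fraction is e^(−t/τ); 63% covered ⇒ e^(−t/τ) = 0.370.
t = −τ ln(0.370) = 2.234 × 0.9943 = 2.221 yr.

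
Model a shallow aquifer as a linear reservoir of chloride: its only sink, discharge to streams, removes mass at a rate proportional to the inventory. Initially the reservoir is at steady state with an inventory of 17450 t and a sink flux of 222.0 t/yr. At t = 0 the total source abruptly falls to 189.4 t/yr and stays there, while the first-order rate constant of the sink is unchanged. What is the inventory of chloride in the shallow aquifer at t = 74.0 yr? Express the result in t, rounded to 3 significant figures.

Residence time τ = M₀/F₀ = 78.60 yr. The eventual steady state is M_∞ = M₀·(F₁/F₀) = 17450 × 189.4/222.0 = 14888 t.
The anomaly ΔM(t) = M(t) − M_∞ decays as ΔM₀·e^(−t/τ) with ΔM₀ = 17450 − 14888 = 2562 t.
At t = 74.0 yr, e^(−t/τ) = e^(−0.9414) = 0.3901, so ΔM = 999.5 t and M = 14888 + 999.5 = 15887 t.

15900 t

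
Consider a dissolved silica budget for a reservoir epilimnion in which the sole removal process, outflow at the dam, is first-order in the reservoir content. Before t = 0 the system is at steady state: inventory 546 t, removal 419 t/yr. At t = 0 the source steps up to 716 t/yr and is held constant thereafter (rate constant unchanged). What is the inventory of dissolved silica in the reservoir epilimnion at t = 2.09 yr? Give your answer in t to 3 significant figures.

The sink rate constant is k = F₀/M₀ = 419/546 = 0.7674 yr⁻¹.
Solving dM/dt = F₁ − kM with M(0) = M₀ gives M(t) = F₁/k + (M₀ − F₁/k)·e^(−kt).
F₁/k = 716/0.7674 = 933.02 t; kt = 0.7674 × 2.09 = 1.604, e^(−kt) = 0.2011.
M(2.09) = 933.02 + (546 − 933.02) × 0.2011 = 933.02 − 77.84 = 855.18 t.

855 t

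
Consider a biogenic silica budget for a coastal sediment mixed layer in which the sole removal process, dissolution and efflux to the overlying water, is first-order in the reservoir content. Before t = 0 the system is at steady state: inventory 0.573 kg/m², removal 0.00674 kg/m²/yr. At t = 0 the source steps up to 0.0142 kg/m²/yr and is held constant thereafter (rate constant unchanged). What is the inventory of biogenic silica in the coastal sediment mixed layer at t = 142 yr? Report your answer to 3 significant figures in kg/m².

The sink rate constant is k = F₀/M₀ = 0.00674/0.573 = 0.01176 yr⁻¹.
Solving dM/dt = F₁ − kM with M(0) = M₀ gives M(t) = F₁/k + (M₀ − F₁/k)·e^(−kt).
F₁/k = 0.0142/0.01176 = 1.2072 kg/m²; kt = 0.01176 × 142 = 1.670, e^(−kt) = 0.1882.
M(142) = 1.2072 + (0.573 − 1.2072) × 0.1882 = 1.2072 − 0.1194 = 1.0879 kg/m².

1.09 kg/m²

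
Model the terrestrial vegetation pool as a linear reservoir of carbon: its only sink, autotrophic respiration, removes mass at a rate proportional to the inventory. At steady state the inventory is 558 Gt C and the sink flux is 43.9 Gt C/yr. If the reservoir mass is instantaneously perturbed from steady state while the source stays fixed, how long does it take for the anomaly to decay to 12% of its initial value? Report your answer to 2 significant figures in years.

For a linear reservoir the anomaly decays as exp(−t/τ) with τ = M/F = 558/43.9 = 12.71 yr.
exp(−t/τ) = 0.12 ⇒ t = −τ ln(0.12) = 12.71 × 2.120 = 26.95 yr.

27 yr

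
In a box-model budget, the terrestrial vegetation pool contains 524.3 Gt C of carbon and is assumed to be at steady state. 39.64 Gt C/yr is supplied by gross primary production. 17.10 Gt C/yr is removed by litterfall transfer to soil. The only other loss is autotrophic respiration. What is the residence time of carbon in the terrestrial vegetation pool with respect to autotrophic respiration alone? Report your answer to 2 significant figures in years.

At steady state ΣF_in = ΣF_out.
ΣF_in = 39.640 Gt C/yr.
Autotrophic respiration flux = ΣF_in − (17.10) = 39.640 − 17.10 = 22.54 Gt C/yr.
τ = M / F = 524.3 / 22.54 = 23.26 yr.

23 yr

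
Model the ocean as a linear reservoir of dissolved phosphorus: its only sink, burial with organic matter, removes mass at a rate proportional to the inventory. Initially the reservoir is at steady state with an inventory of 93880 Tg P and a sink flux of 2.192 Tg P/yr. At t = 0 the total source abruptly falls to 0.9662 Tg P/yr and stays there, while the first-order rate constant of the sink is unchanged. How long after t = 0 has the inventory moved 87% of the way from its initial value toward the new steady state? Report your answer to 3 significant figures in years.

τ = M₀/F₀ = 93880/2.192 = 42830 yr.
The remaining gap fraction is e^(−t/τ); 87% covered ⇒ e^(−t/τ) = 0.130.
t = −τ ln(0.130) = 42830 × 2.040 = 87380 yr.

87400 yr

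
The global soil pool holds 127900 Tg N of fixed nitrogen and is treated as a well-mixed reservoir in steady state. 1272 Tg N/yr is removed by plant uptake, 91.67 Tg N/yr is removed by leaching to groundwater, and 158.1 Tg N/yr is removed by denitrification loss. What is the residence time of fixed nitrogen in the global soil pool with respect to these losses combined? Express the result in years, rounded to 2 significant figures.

Total removal = 1272 + 91.67 + 158.1 = 1521.8 Tg N/yr.
τ = M / ΣF_out = 127900 / 1521.8 = 84.05 yr.

84 yr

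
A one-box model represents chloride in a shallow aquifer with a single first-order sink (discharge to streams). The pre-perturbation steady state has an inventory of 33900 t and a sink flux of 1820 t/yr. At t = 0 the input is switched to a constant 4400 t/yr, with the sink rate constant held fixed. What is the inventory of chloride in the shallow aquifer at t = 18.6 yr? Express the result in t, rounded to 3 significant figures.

64300 t

Residence time τ = M₀/F₀ = 18.63 yr. The eventual steady state is M_∞ = M₀·(F₁/F₀) = 33900 × 4400/1820 = 81956 t.
The anomaly ΔM(t) = M(t) − M_∞ decays as ΔM₀·e^(−t/τ) with ΔM₀ = 33900 − 81956 = −48060 t.
At t = 18.6 yr, e^(−t/τ) = e^(−0.9986) = 0.3684, so ΔM = −17700 t and M = 81956 − 17700 = 64252 t.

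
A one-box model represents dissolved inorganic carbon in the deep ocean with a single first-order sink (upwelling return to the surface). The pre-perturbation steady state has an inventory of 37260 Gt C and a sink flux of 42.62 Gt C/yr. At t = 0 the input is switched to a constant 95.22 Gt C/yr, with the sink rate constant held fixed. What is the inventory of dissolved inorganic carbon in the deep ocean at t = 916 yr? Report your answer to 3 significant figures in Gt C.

The sink rate constant is k = F₀/M₀ = 42.62/37260 = 0.001144 yr⁻¹.
Solving dM/dt = F₁ − kM with M(0) = M₀ gives M(t) = F₁/k + (M₀ − F₁/k)·e^(−kt).
F₁/k = 95.22/0.001144 = 83245 Gt C; kt = 0.001144 × 916 = 1.048, e^(−kt) = 0.3507.
M(916) = 83245 + (37260 − 83245) × 0.3507 = 83245 − 16130 = 67117 Gt C.

67100 Gt C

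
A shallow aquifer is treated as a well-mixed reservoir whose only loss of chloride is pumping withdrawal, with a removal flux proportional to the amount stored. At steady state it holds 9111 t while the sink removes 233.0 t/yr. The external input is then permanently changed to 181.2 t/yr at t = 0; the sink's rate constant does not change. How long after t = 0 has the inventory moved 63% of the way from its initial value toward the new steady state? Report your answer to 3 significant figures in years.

38.9 yr

τ = M₀/F₀ = 9111/233.0 = 39.10 yr.
The remaining gap fraction is e^(−t/τ); 63% covered ⇒ e^(−t/τ) = 0.370.
t = −τ ln(0.370) = 39.10 × 0.9943 = 38.88 yr.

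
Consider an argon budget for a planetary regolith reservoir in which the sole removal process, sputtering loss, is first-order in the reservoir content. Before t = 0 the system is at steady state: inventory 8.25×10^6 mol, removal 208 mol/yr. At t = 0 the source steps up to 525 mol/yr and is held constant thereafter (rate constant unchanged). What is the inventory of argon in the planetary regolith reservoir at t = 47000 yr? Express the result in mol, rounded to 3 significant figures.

1.70×10^7 mol

The sink rate constant is k = F₀/M₀ = 208/8.25×10^6 = 2.521×10^-5 yr⁻¹.
Solving dM/dt = F₁ − kM with M(0) = M₀ gives M(t) = F₁/k + (M₀ − F₁/k)·e^(−kt).
F₁/k = 525/2.521×10^-5 = 2.0823×10^7 mol; kt = 2.521×10^-5 × 47000 = 1.185, e^(−kt) = 0.3058.
M(47000) = 2.0823×10^7 + (8.25×10^6 − 2.0823×10^7) × 0.3058 = 2.0823×10^7 − 3.844×10^6 = 1.6979×10^7 mol.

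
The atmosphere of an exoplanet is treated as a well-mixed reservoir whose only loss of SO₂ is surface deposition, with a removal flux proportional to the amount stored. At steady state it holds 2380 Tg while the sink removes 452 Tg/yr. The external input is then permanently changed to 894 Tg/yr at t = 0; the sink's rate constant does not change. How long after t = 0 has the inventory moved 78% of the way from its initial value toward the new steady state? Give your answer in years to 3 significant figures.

7.97 yr

τ = M₀/F₀ = 2380/452 = 5.265 yr.
The remaining gap fraction is e^(−t/τ); 78% covered ⇒ e^(−t/τ) = 0.220.
t = −τ ln(0.220) = 5.265 × 1.514 = 7.973 yr.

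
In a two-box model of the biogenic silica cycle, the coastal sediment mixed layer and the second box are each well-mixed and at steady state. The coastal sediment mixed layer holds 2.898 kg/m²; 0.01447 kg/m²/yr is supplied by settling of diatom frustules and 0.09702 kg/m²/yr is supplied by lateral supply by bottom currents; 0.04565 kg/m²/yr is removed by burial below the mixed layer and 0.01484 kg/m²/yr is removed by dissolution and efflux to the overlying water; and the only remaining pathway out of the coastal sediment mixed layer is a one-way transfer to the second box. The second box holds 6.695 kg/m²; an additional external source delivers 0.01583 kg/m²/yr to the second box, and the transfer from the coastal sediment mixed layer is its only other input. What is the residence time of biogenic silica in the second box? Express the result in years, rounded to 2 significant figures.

100 yr

Balance the coastal sediment mixed layer: ΣF_in = 0.01447 + 0.09702 = 0.11149 kg/m²/yr.
Transfer to the second box = ΣF_in − (0.04565 + 0.01484) = 0.051000 kg/m²/yr.
Total input to the second box = 0.051000 + 0.01583 = 0.066830 kg/m²/yr; at steady state this equals its total output.
τ = M / F = 6.695 / 0.066830 = 100.2 yr.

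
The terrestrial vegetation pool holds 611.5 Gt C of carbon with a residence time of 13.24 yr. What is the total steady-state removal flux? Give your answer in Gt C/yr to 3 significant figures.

46.2 Gt C/yr

F = M / τ = 611.5 / 13.24 = 46.19 Gt C/yr.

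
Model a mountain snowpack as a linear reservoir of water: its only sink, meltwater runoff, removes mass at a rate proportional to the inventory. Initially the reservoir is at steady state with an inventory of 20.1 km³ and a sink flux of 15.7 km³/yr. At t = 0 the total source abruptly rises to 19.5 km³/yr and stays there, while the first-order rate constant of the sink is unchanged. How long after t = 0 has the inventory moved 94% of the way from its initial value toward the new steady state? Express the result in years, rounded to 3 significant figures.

τ = M₀/F₀ = 20.1/15.7 = 1.280 yr.
The remaining gap fraction is e^(−t/τ); 94% covered ⇒ e^(−t/τ) = 0.0600.
t = −τ ln(0.0600) = 1.280 × 2.813 = 3.602 yr.

3.60 yr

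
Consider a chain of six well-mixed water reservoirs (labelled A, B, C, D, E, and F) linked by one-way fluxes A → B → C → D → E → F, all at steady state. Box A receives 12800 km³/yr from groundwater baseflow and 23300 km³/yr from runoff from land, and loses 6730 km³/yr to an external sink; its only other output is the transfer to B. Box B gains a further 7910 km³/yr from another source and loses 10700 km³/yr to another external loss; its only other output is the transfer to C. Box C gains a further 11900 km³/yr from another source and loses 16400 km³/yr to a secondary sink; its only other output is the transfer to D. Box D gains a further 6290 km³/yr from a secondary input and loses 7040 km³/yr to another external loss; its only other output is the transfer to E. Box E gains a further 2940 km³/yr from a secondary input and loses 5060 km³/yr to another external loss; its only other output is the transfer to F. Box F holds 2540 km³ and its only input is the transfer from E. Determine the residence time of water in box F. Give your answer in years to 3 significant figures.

Box A: F(A→B) = (12800 + 23300) − 6730 = 29370 km³/yr.
Box B: F(B→C) = (29370 + 7910) − 10700 = 26580 km³/yr.
Box C: F(C→D) = (26580 + 11900) − 16400 = 22080 km³/yr.
Box D: F(D→E) = (22080 + 6290) − 7040 = 21330 km³/yr.
Box E: F(E→F) = (21330 + 2940) − 5060 = 19210 km³/yr.
Box F throughput = its input = 19210 km³/yr; τ = 2540 / 19210 = 0.1322 yr.

0.132 yr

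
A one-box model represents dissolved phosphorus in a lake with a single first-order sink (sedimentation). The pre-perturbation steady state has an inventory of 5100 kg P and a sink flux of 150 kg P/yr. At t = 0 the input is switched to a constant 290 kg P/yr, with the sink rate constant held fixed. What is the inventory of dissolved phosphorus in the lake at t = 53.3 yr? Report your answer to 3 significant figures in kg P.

The sink rate constant is k = F₀/M₀ = 150/5100 = 0.02941 yr⁻¹.
Solving dM/dt = F₁ − kM with M(0) = M₀ gives M(t) = F₁/k + (M₀ − F₁/k)·e^(−kt).
F₁/k = 290/0.02941 = 9860.0 kg P; kt = 0.02941 × 53.3 = 1.568, e^(−kt) = 0.2085.
M(53.3) = 9860.0 + (5100 − 9860.0) × 0.2085 = 9860.0 − 992.6 = 8867.4 kg P.

8870 kg P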